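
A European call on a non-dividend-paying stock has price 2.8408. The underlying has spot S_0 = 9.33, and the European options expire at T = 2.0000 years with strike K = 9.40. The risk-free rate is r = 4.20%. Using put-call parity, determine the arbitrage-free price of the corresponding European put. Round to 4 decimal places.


Answer: Put price = 2.1535

Derivation:
Put-call parity: C - P = S_0 * exp(-qT) - K * exp(-rT).
S_0 * exp(-qT) = 9.3300 * 1.00000000 = 9.33000000
K * exp(-rT) = 9.4000 * 0.91943126 = 8.64265381
P = C - S*exp(-qT) + K*exp(-rT)
P = 2.8408 - 9.33000000 + 8.64265381 = 2.1535


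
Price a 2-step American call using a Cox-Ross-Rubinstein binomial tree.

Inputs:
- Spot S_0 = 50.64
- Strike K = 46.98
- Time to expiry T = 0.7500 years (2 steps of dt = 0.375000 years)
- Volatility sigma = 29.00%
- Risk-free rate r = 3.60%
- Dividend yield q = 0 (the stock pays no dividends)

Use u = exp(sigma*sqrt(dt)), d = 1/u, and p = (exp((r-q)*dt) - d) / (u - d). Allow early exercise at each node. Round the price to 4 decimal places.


Answer: Price = V(0,0) = 7.7746

Derivation:
dt = T/N = 0.375000
u = exp(sigma*sqrt(dt)) = 1.194333; d = 1/u = 0.837287
p = (exp((r-q)*dt) - d) / (u - d) = 0.493786
Discount per step: exp(-r*dt) = 0.986591
Stock lattice S(k, i) with i counting down-moves:
  k=0: S(0,0) = 50.6400
  k=1: S(1,0) = 60.4810; S(1,1) = 42.4002
  k=2: S(2,0) = 72.2345; S(2,1) = 50.6400; S(2,2) = 35.5012
Terminal payoffs V(N, i) = max(S_T - K, 0):
  V(2,0) = 25.254501; V(2,1) = 3.660000; V(2,2) = 0.000000
Backward induction: V(k, i) = exp(-r*dt) * [p * V(k+1, i) + (1-p) * V(k+1, i+1)]; then take max(V_cont, immediate exercise) for American.
  V(1,0) = exp(-r*dt) * [p*25.254501 + (1-p)*3.660000] = 14.130999; exercise = 13.501031; V(1,0) = max -> 14.130999
  V(1,1) = exp(-r*dt) * [p*3.660000 + (1-p)*0.000000] = 1.783023; exercise = 0.000000; V(1,1) = max -> 1.783023
  V(0,0) = exp(-r*dt) * [p*14.130999 + (1-p)*1.783023] = 7.774611; exercise = 3.660000; V(0,0) = max -> 7.774611


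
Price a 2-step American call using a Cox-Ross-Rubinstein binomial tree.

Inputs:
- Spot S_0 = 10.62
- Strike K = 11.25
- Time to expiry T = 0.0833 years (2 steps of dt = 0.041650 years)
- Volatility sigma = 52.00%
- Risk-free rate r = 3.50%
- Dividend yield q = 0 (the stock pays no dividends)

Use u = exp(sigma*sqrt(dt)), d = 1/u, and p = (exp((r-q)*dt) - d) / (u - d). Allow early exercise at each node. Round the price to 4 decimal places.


Answer: Price = V(0,0) = 0.4328

Derivation:
dt = T/N = 0.041650
u = exp(sigma*sqrt(dt)) = 1.111959; d = 1/u = 0.899314
p = (exp((r-q)*dt) - d) / (u - d) = 0.480354
Discount per step: exp(-r*dt) = 0.998543
Stock lattice S(k, i) with i counting down-moves:
  k=0: S(0,0) = 10.6200
  k=1: S(1,0) = 11.8090; S(1,1) = 9.5507
  k=2: S(2,0) = 13.1311; S(2,1) = 10.6200; S(2,2) = 8.5891
Terminal payoffs V(N, i) = max(S_T - K, 0):
  V(2,0) = 1.881129; V(2,1) = 0.000000; V(2,2) = 0.000000
Backward induction: V(k, i) = exp(-r*dt) * [p * V(k+1, i) + (1-p) * V(k+1, i+1)]; then take max(V_cont, immediate exercise) for American.
  V(1,0) = exp(-r*dt) * [p*1.881129 + (1-p)*0.000000] = 0.902292; exercise = 0.559005; V(1,0) = max -> 0.902292
  V(1,1) = exp(-r*dt) * [p*0.000000 + (1-p)*0.000000] = 0.000000; exercise = 0.000000; V(1,1) = max -> 0.000000
  V(0,0) = exp(-r*dt) * [p*0.902292 + (1-p)*0.000000] = 0.432789; exercise = 0.000000; V(0,0) = max -> 0.432789


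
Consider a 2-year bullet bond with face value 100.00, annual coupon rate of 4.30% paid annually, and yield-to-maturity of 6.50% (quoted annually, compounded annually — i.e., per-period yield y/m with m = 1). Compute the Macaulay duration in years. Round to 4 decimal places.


Answer: Macaulay duration = 1.9579 years

Derivation:
Coupon per period c = face * coupon_rate / m = 4.300000
Periods per year m = 1; per-period yield y/m = 0.065000
Number of cashflows N = 2
Cashflows (t years, CF_t, discount factor 1/(1+y/m)^(m*t), PV):
  t = 1.0000: CF_t = 4.300000, DF = 0.938967, PV = 4.037559
  t = 2.0000: CF_t = 104.300000, DF = 0.881659, PV = 91.957063
Price P = sum_t PV_t = 95.994622
Macaulay numerator sum_t t * PV_t:
  t * PV_t at t = 1.0000: 4.037559
  t * PV_t at t = 2.0000: 183.914126
Macaulay duration D = (sum_t t * PV_t) / P = 187.951685 / 95.994622 = 1.957940


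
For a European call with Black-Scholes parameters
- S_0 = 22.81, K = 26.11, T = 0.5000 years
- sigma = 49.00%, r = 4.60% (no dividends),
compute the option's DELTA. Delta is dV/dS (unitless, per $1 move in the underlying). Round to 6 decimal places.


d1 = -0.1503521045; d2 = -0.4968344273
phi(d1) = 0.3944584723; exp(-qT) = 1.0000000000; exp(-rT) = 0.9772624838
N(d1) = 0.4402434133
Delta = exp(-qT) * N(d1) = 1.0000000000 * 0.4402434133 = 0.440243

Answer: Delta = 0.440243


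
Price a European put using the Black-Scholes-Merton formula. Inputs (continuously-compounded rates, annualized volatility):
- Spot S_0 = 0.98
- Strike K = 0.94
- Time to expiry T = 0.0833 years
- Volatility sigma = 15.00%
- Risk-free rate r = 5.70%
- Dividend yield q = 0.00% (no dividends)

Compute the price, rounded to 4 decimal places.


d1 = (ln(S/K) + (r - q + 0.5*sigma^2) * T) / (sigma * sqrt(T)) = 1.09390315
d2 = d1 - sigma * sqrt(T) = 1.05061054
exp(-rT) = 0.99526315; exp(-qT) = 1.00000000
P = K * exp(-rT) * N(-d2) - S_0 * exp(-qT) * N(-d1)
N(-d1) = 0.13699873; N(-d2) = 0.14671875
P = 0.9400 * 0.99526315 * 0.14671875 - 0.9800 * 1.00000000 * 0.13699873 = 0.0030

Answer: Price = 0.0030


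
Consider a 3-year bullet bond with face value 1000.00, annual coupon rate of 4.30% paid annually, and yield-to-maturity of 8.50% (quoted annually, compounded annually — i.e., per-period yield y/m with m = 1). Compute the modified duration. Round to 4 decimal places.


Answer: Modified duration = 2.6454

Derivation:
Coupon per period c = face * coupon_rate / m = 43.000000
Periods per year m = 1; per-period yield y/m = 0.085000
Number of cashflows N = 3
Cashflows (t years, CF_t, discount factor 1/(1+y/m)^(m*t), PV):
  t = 1.0000: CF_t = 43.000000, DF = 0.921659, PV = 39.631336
  t = 2.0000: CF_t = 43.000000, DF = 0.849455, PV = 36.526577
  t = 3.0000: CF_t = 1043.000000, DF = 0.782908, PV = 816.573147
Price P = sum_t PV_t = 892.731060
First compute Macaulay numerator sum_t t * PV_t:
  t * PV_t at t = 1.0000: 39.631336
  t * PV_t at t = 2.0000: 73.053155
  t * PV_t at t = 3.0000: 2449.719440
Macaulay duration D = 2562.403931 / 892.731060 = 2.870298
Modified duration = D / (1 + y/m) = 2.870298 / (1 + 0.085000) = 2.645436


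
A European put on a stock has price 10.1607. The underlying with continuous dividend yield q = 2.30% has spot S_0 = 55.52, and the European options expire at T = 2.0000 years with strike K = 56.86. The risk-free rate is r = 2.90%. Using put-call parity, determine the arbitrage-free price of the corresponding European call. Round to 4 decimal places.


Put-call parity: C - P = S_0 * exp(-qT) - K * exp(-rT).
S_0 * exp(-qT) = 55.5200 * 0.95504196 = 53.02392974
K * exp(-rT) = 56.8600 * 0.94364995 = 53.65593601
C = P + S*exp(-qT) - K*exp(-rT)
C = 10.1607 + 53.02392974 - 53.65593601 = 9.5287

Answer: Call price = 9.5287


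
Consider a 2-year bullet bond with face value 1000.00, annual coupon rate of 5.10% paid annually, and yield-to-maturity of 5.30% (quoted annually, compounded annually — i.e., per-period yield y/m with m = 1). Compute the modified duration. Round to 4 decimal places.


Coupon per period c = face * coupon_rate / m = 51.000000
Periods per year m = 1; per-period yield y/m = 0.053000
Number of cashflows N = 2
Cashflows (t years, CF_t, discount factor 1/(1+y/m)^(m*t), PV):
  t = 1.0000: CF_t = 51.000000, DF = 0.949668, PV = 48.433048
  t = 2.0000: CF_t = 1051.000000, DF = 0.901869, PV = 947.863879
Price P = sum_t PV_t = 996.296928
First compute Macaulay numerator sum_t t * PV_t:
  t * PV_t at t = 1.0000: 48.433048
  t * PV_t at t = 2.0000: 1895.727758
Macaulay duration D = 1944.160807 / 996.296928 = 1.951387
Modified duration = D / (1 + y/m) = 1.951387 / (1 + 0.053000) = 1.853169

Answer: Modified duration = 1.8532


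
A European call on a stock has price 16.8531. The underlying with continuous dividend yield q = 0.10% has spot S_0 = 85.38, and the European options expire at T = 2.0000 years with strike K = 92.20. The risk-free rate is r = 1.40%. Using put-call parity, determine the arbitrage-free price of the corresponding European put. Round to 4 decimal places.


Answer: Put price = 21.2979

Derivation:
Put-call parity: C - P = S_0 * exp(-qT) - K * exp(-rT).
S_0 * exp(-qT) = 85.3800 * 0.99800200 = 85.20941065
K * exp(-rT) = 92.2000 * 0.97238837 = 89.65420742
P = C - S*exp(-qT) + K*exp(-rT)
P = 16.8531 - 85.20941065 + 89.65420742 = 21.2979


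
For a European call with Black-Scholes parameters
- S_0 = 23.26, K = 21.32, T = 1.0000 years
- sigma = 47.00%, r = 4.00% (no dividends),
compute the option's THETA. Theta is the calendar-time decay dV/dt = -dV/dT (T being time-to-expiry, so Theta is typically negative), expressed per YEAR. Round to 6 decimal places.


d1 = 0.5054032932; d2 = 0.0354032932
phi(d1) = 0.3511103289; exp(-qT) = 1.0000000000; exp(-rT) = 0.9607894392
Theta = -S*exp(-qT)*phi(d1)*sigma/(2*sqrt(T)) - r*K*exp(-rT)*N(d2) + q*S*exp(-qT)*N(d1)
N(d1) = 0.6933621968; N(d2) = 0.5141209206; sqrt(T) = 1.0000000000
Term 1 = -23.2600 * 1.0000000000 * 0.3511103289 * 0.4700 / (2 * 1.0000000000) = -1.9192041688
Term 2 = -0.0400 * 21.3200 * 0.9607894392 * 0.5141209206 = -0.4212507518
Term 3 = 0 (no dividend yield, q = 0)
Theta = -1.9192041688 + (-0.4212507518) + (0.0000000000) = -2.340455

Answer: Theta = -2.340455


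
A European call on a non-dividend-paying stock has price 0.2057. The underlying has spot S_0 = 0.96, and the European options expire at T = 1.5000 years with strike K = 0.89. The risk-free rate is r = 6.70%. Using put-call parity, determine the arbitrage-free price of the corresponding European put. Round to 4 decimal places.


Put-call parity: C - P = S_0 * exp(-qT) - K * exp(-rT).
S_0 * exp(-qT) = 0.9600 * 1.00000000 = 0.96000000
K * exp(-rT) = 0.8900 * 0.90438511 = 0.80490275
P = C - S*exp(-qT) + K*exp(-rT)
P = 0.2057 - 0.96000000 + 0.80490275 = 0.0506

Answer: Put price = 0.0506


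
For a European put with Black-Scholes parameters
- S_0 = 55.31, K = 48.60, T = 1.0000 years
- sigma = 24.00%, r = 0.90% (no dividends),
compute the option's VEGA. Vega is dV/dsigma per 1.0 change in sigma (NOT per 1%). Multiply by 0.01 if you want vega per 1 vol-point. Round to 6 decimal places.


Answer: Vega = 17.314522

Derivation:
d1 = 0.6963758046; d2 = 0.4563758046
phi(d1) = 0.3130450517; exp(-qT) = 1.0000000000; exp(-rT) = 0.9910403788
Vega = S * exp(-qT) * phi(d1) * sqrt(T) = 55.3100 * 1.0000000000 * 0.3130450517 * 1.0000000000 = 17.314522


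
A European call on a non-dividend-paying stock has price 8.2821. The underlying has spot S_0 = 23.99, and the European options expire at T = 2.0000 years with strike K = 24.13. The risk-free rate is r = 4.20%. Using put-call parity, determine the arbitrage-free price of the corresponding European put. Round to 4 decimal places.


Put-call parity: C - P = S_0 * exp(-qT) - K * exp(-rT).
S_0 * exp(-qT) = 23.9900 * 1.00000000 = 23.99000000
K * exp(-rT) = 24.1300 * 0.91943126 = 22.18587621
P = C - S*exp(-qT) + K*exp(-rT)
P = 8.2821 - 23.99000000 + 22.18587621 = 6.4780

Answer: Put price = 6.4780


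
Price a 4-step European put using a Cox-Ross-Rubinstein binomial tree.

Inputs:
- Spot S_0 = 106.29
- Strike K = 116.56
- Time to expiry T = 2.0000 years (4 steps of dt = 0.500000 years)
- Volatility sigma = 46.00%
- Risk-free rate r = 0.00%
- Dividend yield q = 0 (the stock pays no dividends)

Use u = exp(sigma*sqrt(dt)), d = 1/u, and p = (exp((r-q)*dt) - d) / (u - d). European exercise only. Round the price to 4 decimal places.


dt = T/N = 0.500000
u = exp(sigma*sqrt(dt)) = 1.384403; d = 1/u = 0.722333
p = (exp((r-q)*dt) - d) / (u - d) = 0.419392
Discount per step: exp(-r*dt) = 1.000000
Stock lattice S(k, i) with i counting down-moves:
  k=0: S(0,0) = 106.2900
  k=1: S(1,0) = 147.1482; S(1,1) = 76.7768
  k=2: S(2,0) = 203.7125; S(2,1) = 106.2900; S(2,2) = 55.4584
  k=3: S(3,0) = 282.0202; S(3,1) = 147.1482; S(3,2) = 76.7768; S(3,3) = 40.0594
  k=4: S(4,0) = 390.4296; S(4,1) = 203.7125; S(4,2) = 106.2900; S(4,3) = 55.4584; S(4,4) = 28.9362
Terminal payoffs V(N, i) = max(K - S_T, 0):
  V(4,0) = 0.000000; V(4,1) = 0.000000; V(4,2) = 10.270000; V(4,3) = 61.101612; V(4,4) = 87.623762
Backward induction: V(k, i) = exp(-r*dt) * [p * V(k+1, i) + (1-p) * V(k+1, i+1)].
  V(3,0) = exp(-r*dt) * [p*0.000000 + (1-p)*0.000000] = 0.000000
  V(3,1) = exp(-r*dt) * [p*0.000000 + (1-p)*10.270000] = 5.962842
  V(3,2) = exp(-r*dt) * [p*10.270000 + (1-p)*61.101612] = 39.783232
  V(3,3) = exp(-r*dt) * [p*61.101612 + (1-p)*87.623762] = 76.500580
  V(2,0) = exp(-r*dt) * [p*0.000000 + (1-p)*5.962842] = 3.462073
  V(2,1) = exp(-r*dt) * [p*5.962842 + (1-p)*39.783232] = 25.599226
  V(2,2) = exp(-r*dt) * [p*39.783232 + (1-p)*76.500580] = 61.101612
  V(1,0) = exp(-r*dt) * [p*3.462073 + (1-p)*25.599226] = 16.315078
  V(1,1) = exp(-r*dt) * [p*25.599226 + (1-p)*61.101612] = 46.212190
  V(0,0) = exp(-r*dt) * [p*16.315078 + (1-p)*46.212190] = 33.673575

Answer: Price = V(0,0) = 33.6736


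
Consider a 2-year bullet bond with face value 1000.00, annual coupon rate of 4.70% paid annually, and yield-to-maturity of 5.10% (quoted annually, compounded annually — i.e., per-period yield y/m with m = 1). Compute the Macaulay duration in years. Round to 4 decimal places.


Answer: Macaulay duration = 1.9549 years

Derivation:
Coupon per period c = face * coupon_rate / m = 47.000000
Periods per year m = 1; per-period yield y/m = 0.051000
Number of cashflows N = 2
Cashflows (t years, CF_t, discount factor 1/(1+y/m)^(m*t), PV):
  t = 1.0000: CF_t = 47.000000, DF = 0.951475, PV = 44.719315
  t = 2.0000: CF_t = 1047.000000, DF = 0.905304, PV = 947.853569
Price P = sum_t PV_t = 992.572884
Macaulay numerator sum_t t * PV_t:
  t * PV_t at t = 1.0000: 44.719315
  t * PV_t at t = 2.0000: 1895.707138
Macaulay duration D = (sum_t t * PV_t) / P = 1940.426453 / 992.572884 = 1.954946


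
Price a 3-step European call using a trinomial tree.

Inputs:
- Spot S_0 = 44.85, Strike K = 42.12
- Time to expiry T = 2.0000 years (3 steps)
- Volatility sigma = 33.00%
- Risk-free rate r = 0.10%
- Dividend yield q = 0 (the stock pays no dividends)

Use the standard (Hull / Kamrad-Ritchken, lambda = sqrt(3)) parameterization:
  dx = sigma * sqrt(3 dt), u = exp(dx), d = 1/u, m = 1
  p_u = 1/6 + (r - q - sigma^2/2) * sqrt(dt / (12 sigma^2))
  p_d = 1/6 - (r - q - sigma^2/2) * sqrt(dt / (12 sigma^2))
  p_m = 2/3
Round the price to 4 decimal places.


Answer: Price = V(0,0) = 9.0855

Derivation:
dt = T/N = 0.666667; dx = sigma*sqrt(3*dt) = 0.466690
u = exp(dx) = 1.594708; d = 1/u = 0.627074
p_u = 0.128490, p_m = 0.666667, p_d = 0.204843
Discount per step: exp(-r*dt) = 0.999334
Stock lattice S(k, j) with j the centered position index:
  k=0: S(0,+0) = 44.8500
  k=1: S(1,-1) = 28.1243; S(1,+0) = 44.8500; S(1,+1) = 71.5226
  k=2: S(2,-2) = 17.6360; S(2,-1) = 28.1243; S(2,+0) = 44.8500; S(2,+1) = 71.5226; S(2,+2) = 114.0577
  k=3: S(3,-3) = 11.0591; S(3,-2) = 17.6360; S(3,-1) = 28.1243; S(3,+0) = 44.8500; S(3,+1) = 71.5226; S(3,+2) = 114.0577; S(3,+3) = 181.8887
Terminal payoffs V(N, j) = max(S_T - K, 0):
  V(3,-3) = 0.000000; V(3,-2) = 0.000000; V(3,-1) = 0.000000; V(3,+0) = 2.730000; V(3,+1) = 29.402642; V(3,+2) = 71.937709; V(3,+3) = 139.768710
Backward induction: V(k, j) = exp(-r*dt) * [p_u * V(k+1, j+1) + p_m * V(k+1, j) + p_d * V(k+1, j-1)]
  V(2,-2) = exp(-r*dt) * [p_u*0.000000 + p_m*0.000000 + p_d*0.000000] = 0.000000
  V(2,-1) = exp(-r*dt) * [p_u*2.730000 + p_m*0.000000 + p_d*0.000000] = 0.350544
  V(2,+0) = exp(-r*dt) * [p_u*29.402642 + p_m*2.730000 + p_d*0.000000] = 5.594216
  V(2,+1) = exp(-r*dt) * [p_u*71.937709 + p_m*29.402642 + p_d*2.730000] = 29.384666
  V(2,+2) = exp(-r*dt) * [p_u*139.768710 + p_m*71.937709 + p_d*29.402642] = 71.892350
  V(1,-1) = exp(-r*dt) * [p_u*5.594216 + p_m*0.350544 + p_d*0.000000] = 0.951862
  V(1,+0) = exp(-r*dt) * [p_u*29.384666 + p_m*5.594216 + p_d*0.350544] = 7.571871
  V(1,+1) = exp(-r*dt) * [p_u*71.892350 + p_m*29.384666 + p_d*5.594216] = 29.953191
  V(0,+0) = exp(-r*dt) * [p_u*29.953191 + p_m*7.571871 + p_d*0.951862] = 9.085525


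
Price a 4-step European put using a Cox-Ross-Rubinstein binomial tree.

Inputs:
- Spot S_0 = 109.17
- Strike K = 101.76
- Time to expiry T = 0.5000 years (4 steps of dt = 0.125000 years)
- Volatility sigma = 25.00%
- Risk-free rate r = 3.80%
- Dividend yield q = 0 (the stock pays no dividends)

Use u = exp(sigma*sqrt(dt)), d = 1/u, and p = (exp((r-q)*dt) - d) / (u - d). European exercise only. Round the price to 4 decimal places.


dt = T/N = 0.125000
u = exp(sigma*sqrt(dt)) = 1.092412; d = 1/u = 0.915405
p = (exp((r-q)*dt) - d) / (u - d) = 0.504816
Discount per step: exp(-r*dt) = 0.995261
Stock lattice S(k, i) with i counting down-moves:
  k=0: S(0,0) = 109.1700
  k=1: S(1,0) = 119.2586; S(1,1) = 99.9348
  k=2: S(2,0) = 130.2796; S(2,1) = 109.1700; S(2,2) = 91.4808
  k=3: S(3,0) = 142.3190; S(3,1) = 119.2586; S(3,2) = 99.9348; S(3,3) = 83.7421
  k=4: S(4,0) = 155.4711; S(4,1) = 130.2796; S(4,2) = 109.1700; S(4,3) = 91.4808; S(4,4) = 76.6579
Terminal payoffs V(N, i) = max(K - S_T, 0):
  V(4,0) = 0.000000; V(4,1) = 0.000000; V(4,2) = 0.000000; V(4,3) = 10.279155; V(4,4) = 25.102081
Backward induction: V(k, i) = exp(-r*dt) * [p * V(k+1, i) + (1-p) * V(k+1, i+1)].
  V(3,0) = exp(-r*dt) * [p*0.000000 + (1-p)*0.000000] = 0.000000
  V(3,1) = exp(-r*dt) * [p*0.000000 + (1-p)*0.000000] = 0.000000
  V(3,2) = exp(-r*dt) * [p*0.000000 + (1-p)*10.279155] = 5.065950
  V(3,3) = exp(-r*dt) * [p*10.279155 + (1-p)*25.102081] = 17.535735
  V(2,0) = exp(-r*dt) * [p*0.000000 + (1-p)*0.000000] = 0.000000
  V(2,1) = exp(-r*dt) * [p*0.000000 + (1-p)*5.065950] = 2.496689
  V(2,2) = exp(-r*dt) * [p*5.065950 + (1-p)*17.535735] = 11.187518
  V(1,0) = exp(-r*dt) * [p*0.000000 + (1-p)*2.496689] = 1.230461
  V(1,1) = exp(-r*dt) * [p*2.496689 + (1-p)*11.187518] = 6.768022
  V(0,0) = exp(-r*dt) * [p*1.230461 + (1-p)*6.768022] = 3.953747

Answer: Price = V(0,0) = 3.9537


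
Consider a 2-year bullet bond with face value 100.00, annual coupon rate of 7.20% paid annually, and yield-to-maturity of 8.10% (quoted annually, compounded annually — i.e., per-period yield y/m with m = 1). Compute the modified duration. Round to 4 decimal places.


Answer: Modified duration = 1.7875

Derivation:
Coupon per period c = face * coupon_rate / m = 7.200000
Periods per year m = 1; per-period yield y/m = 0.081000
Number of cashflows N = 2
Cashflows (t years, CF_t, discount factor 1/(1+y/m)^(m*t), PV):
  t = 1.0000: CF_t = 7.200000, DF = 0.925069, PV = 6.660500
  t = 2.0000: CF_t = 107.200000, DF = 0.855753, PV = 91.736760
Price P = sum_t PV_t = 98.397260
First compute Macaulay numerator sum_t t * PV_t:
  t * PV_t at t = 1.0000: 6.660500
  t * PV_t at t = 2.0000: 183.473520
Macaulay duration D = 190.134020 / 98.397260 = 1.932310
Modified duration = D / (1 + y/m) = 1.932310 / (1 + 0.081000) = 1.787521


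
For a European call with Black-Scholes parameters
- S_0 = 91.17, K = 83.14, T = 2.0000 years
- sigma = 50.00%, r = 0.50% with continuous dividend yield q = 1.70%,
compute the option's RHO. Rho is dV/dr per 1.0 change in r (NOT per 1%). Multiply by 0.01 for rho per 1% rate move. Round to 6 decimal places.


d1 = 0.4500027015; d2 = -0.2571040797
phi(d1) = 0.3605265242; exp(-qT) = 0.9665715046; exp(-rT) = 0.9900498337
N(d2) = 0.3985492141
Rho = K*T*exp(-rT)*N(d2) = 83.1400 * 2.0000 * 0.9900498337 * 0.3985492141 = 65.611358

Answer: Rho = 65.611358


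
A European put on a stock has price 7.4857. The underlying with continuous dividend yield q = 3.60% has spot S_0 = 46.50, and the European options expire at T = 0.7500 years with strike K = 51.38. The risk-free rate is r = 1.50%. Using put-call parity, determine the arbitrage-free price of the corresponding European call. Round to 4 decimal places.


Put-call parity: C - P = S_0 * exp(-qT) - K * exp(-rT).
S_0 * exp(-qT) = 46.5000 * 0.97336124 = 45.26129773
K * exp(-rT) = 51.3800 * 0.98881304 = 50.80521423
C = P + S*exp(-qT) - K*exp(-rT)
C = 7.4857 + 45.26129773 - 50.80521423 = 1.9418

Answer: Call price = 1.9418


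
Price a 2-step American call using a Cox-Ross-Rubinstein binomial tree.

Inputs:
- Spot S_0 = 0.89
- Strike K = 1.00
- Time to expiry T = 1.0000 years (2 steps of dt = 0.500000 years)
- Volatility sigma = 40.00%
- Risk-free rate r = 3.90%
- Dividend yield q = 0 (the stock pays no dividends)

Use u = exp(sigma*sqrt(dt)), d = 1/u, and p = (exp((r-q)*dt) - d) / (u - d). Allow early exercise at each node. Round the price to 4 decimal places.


dt = T/N = 0.500000
u = exp(sigma*sqrt(dt)) = 1.326896; d = 1/u = 0.753638
p = (exp((r-q)*dt) - d) / (u - d) = 0.464107
Discount per step: exp(-r*dt) = 0.980689
Stock lattice S(k, i) with i counting down-moves:
  k=0: S(0,0) = 0.8900
  k=1: S(1,0) = 1.1809; S(1,1) = 0.6707
  k=2: S(2,0) = 1.5670; S(2,1) = 0.8900; S(2,2) = 0.5055
Terminal payoffs V(N, i) = max(S_T - K, 0):
  V(2,0) = 0.566982; V(2,1) = 0.000000; V(2,2) = 0.000000
Backward induction: V(k, i) = exp(-r*dt) * [p * V(k+1, i) + (1-p) * V(k+1, i+1)]; then take max(V_cont, immediate exercise) for American.
  V(1,0) = exp(-r*dt) * [p*0.566982 + (1-p)*0.000000] = 0.258059; exercise = 0.180938; V(1,0) = max -> 0.258059
  V(1,1) = exp(-r*dt) * [p*0.000000 + (1-p)*0.000000] = 0.000000; exercise = 0.000000; V(1,1) = max -> 0.000000
  V(0,0) = exp(-r*dt) * [p*0.258059 + (1-p)*0.000000] = 0.117454; exercise = 0.000000; V(0,0) = max -> 0.117454

Answer: Price = V(0,0) = 0.1175


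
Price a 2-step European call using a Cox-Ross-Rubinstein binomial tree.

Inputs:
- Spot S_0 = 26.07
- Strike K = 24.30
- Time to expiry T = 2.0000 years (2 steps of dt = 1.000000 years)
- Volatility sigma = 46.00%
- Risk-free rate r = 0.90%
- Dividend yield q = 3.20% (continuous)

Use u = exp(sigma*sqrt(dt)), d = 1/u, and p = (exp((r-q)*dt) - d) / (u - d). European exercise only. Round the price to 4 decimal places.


Answer: Price = V(0,0) = 6.1290

Derivation:
dt = T/N = 1.000000
u = exp(sigma*sqrt(dt)) = 1.584074; d = 1/u = 0.631284
p = (exp((r-q)*dt) - d) / (u - d) = 0.363122
Discount per step: exp(-r*dt) = 0.991040
Stock lattice S(k, i) with i counting down-moves:
  k=0: S(0,0) = 26.0700
  k=1: S(1,0) = 41.2968; S(1,1) = 16.4576
  k=2: S(2,0) = 65.4172; S(2,1) = 26.0700; S(2,2) = 10.3894
Terminal payoffs V(N, i) = max(S_T - K, 0):
  V(2,0) = 41.117200; V(2,1) = 1.770000; V(2,2) = 0.000000
Backward induction: V(k, i) = exp(-r*dt) * [p * V(k+1, i) + (1-p) * V(k+1, i+1)].
  V(1,0) = exp(-r*dt) * [p*41.117200 + (1-p)*1.770000] = 15.913950
  V(1,1) = exp(-r*dt) * [p*1.770000 + (1-p)*0.000000] = 0.636967
  V(0,0) = exp(-r*dt) * [p*15.913950 + (1-p)*0.636967] = 6.128961


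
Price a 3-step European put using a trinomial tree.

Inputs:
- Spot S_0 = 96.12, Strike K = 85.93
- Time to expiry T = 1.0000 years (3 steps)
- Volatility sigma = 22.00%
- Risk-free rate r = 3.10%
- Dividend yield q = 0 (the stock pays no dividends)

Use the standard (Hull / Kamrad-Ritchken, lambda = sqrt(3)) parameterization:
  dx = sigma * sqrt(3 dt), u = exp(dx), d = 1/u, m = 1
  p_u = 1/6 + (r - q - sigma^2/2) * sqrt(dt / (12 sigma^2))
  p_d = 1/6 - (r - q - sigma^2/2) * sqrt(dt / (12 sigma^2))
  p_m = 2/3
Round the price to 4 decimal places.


dt = T/N = 0.333333; dx = sigma*sqrt(3*dt) = 0.220000
u = exp(dx) = 1.246077; d = 1/u = 0.802519
p_u = 0.171818, p_m = 0.666667, p_d = 0.161515
Discount per step: exp(-r*dt) = 0.989720
Stock lattice S(k, j) with j the centered position index:
  k=0: S(0,+0) = 96.1200
  k=1: S(1,-1) = 77.1381; S(1,+0) = 96.1200; S(1,+1) = 119.7729
  k=2: S(2,-2) = 61.9048; S(2,-1) = 77.1381; S(2,+0) = 96.1200; S(2,+1) = 119.7729; S(2,+2) = 149.2462
  k=3: S(3,-3) = 49.6798; S(3,-2) = 61.9048; S(3,-1) = 77.1381; S(3,+0) = 96.1200; S(3,+1) = 119.7729; S(3,+2) = 149.2462; S(3,+3) = 185.9722
Terminal payoffs V(N, j) = max(K - S_T, 0):
  V(3,-3) = 36.250250; V(3,-2) = 24.025219; V(3,-1) = 8.791893; V(3,+0) = 0.000000; V(3,+1) = 0.000000; V(3,+2) = 0.000000; V(3,+3) = 0.000000
Backward induction: V(k, j) = exp(-r*dt) * [p_u * V(k+1, j+1) + p_m * V(k+1, j) + p_d * V(k+1, j-1)]
  V(2,-2) = exp(-r*dt) * [p_u*8.791893 + p_m*24.025219 + p_d*36.250250] = 23.142011
  V(2,-1) = exp(-r*dt) * [p_u*0.000000 + p_m*8.791893 + p_d*24.025219] = 9.641553
  V(2,+0) = exp(-r*dt) * [p_u*0.000000 + p_m*0.000000 + p_d*8.791893] = 1.405426
  V(2,+1) = exp(-r*dt) * [p_u*0.000000 + p_m*0.000000 + p_d*0.000000] = 0.000000
  V(2,+2) = exp(-r*dt) * [p_u*0.000000 + p_m*0.000000 + p_d*0.000000] = 0.000000
  V(1,-1) = exp(-r*dt) * [p_u*1.405426 + p_m*9.641553 + p_d*23.142011] = 10.299980
  V(1,+0) = exp(-r*dt) * [p_u*0.000000 + p_m*1.405426 + p_d*9.641553] = 2.468567
  V(1,+1) = exp(-r*dt) * [p_u*0.000000 + p_m*0.000000 + p_d*1.405426] = 0.224664
  V(0,+0) = exp(-r*dt) * [p_u*0.224664 + p_m*2.468567 + p_d*10.299980] = 3.313498

Answer: Price = V(0,0) = 3.3135


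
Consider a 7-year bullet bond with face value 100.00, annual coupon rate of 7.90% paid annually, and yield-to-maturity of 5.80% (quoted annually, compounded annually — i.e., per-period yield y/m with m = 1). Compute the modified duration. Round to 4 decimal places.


Coupon per period c = face * coupon_rate / m = 7.900000
Periods per year m = 1; per-period yield y/m = 0.058000
Number of cashflows N = 7
Cashflows (t years, CF_t, discount factor 1/(1+y/m)^(m*t), PV):
  t = 1.0000: CF_t = 7.900000, DF = 0.945180, PV = 7.466919
  t = 2.0000: CF_t = 7.900000, DF = 0.893364, PV = 7.057579
  t = 3.0000: CF_t = 7.900000, DF = 0.844390, PV = 6.670680
  t = 4.0000: CF_t = 7.900000, DF = 0.798100, PV = 6.304990
  t = 5.0000: CF_t = 7.900000, DF = 0.754348, PV = 5.959348
  t = 6.0000: CF_t = 7.900000, DF = 0.712994, PV = 5.632654
  t = 7.0000: CF_t = 107.900000, DF = 0.673908, PV = 72.714625
Price P = sum_t PV_t = 111.806795
First compute Macaulay numerator sum_t t * PV_t:
  t * PV_t at t = 1.0000: 7.466919
  t * PV_t at t = 2.0000: 14.115158
  t * PV_t at t = 3.0000: 20.012039
  t * PV_t at t = 4.0000: 25.219961
  t * PV_t at t = 5.0000: 29.796740
  t * PV_t at t = 6.0000: 33.795925
  t * PV_t at t = 7.0000: 509.002377
Macaulay duration D = 639.409120 / 111.806795 = 5.718875
Modified duration = D / (1 + y/m) = 5.718875 / (1 + 0.058000) = 5.405364

Answer: Modified duration = 5.4054


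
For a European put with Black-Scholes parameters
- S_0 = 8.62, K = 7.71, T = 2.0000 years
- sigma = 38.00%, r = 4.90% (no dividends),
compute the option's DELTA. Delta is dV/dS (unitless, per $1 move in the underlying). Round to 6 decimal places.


Answer: Delta = -0.255056

Derivation:
d1 = 0.6586641928; d2 = 0.1212630391
phi(d1) = 0.3211465260; exp(-qT) = 1.0000000000; exp(-rT) = 0.9066489038
N(-d1) = 0.2550557157
Delta = -exp(-qT) * N(-d1) = -1.0000000000 * 0.2550557157 = -0.255056


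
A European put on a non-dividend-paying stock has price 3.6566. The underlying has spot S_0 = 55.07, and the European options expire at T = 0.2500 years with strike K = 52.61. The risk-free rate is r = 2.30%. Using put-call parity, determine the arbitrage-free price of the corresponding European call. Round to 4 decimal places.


Put-call parity: C - P = S_0 * exp(-qT) - K * exp(-rT).
S_0 * exp(-qT) = 55.0700 * 1.00000000 = 55.07000000
K * exp(-rT) = 52.6100 * 0.99426650 = 52.30836054
C = P + S*exp(-qT) - K*exp(-rT)
C = 3.6566 + 55.07000000 - 52.30836054 = 6.4182

Answer: Call price = 6.4182


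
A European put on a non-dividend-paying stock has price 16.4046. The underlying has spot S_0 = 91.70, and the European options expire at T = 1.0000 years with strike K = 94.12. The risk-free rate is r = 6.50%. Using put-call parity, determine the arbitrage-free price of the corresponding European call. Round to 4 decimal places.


Put-call parity: C - P = S_0 * exp(-qT) - K * exp(-rT).
S_0 * exp(-qT) = 91.7000 * 1.00000000 = 91.70000000
K * exp(-rT) = 94.1200 * 0.93706746 = 88.19678965
C = P + S*exp(-qT) - K*exp(-rT)
C = 16.4046 + 91.70000000 - 88.19678965 = 19.9078

Answer: Call price = 19.9078


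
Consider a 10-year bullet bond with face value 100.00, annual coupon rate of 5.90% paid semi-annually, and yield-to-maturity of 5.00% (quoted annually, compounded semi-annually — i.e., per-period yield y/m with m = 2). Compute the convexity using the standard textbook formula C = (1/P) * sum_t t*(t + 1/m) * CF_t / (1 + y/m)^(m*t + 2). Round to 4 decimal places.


Answer: Convexity = 70.9279

Derivation:
Coupon per period c = face * coupon_rate / m = 2.950000
Periods per year m = 2; per-period yield y/m = 0.025000
Number of cashflows N = 20
Cashflows (t years, CF_t, discount factor 1/(1+y/m)^(m*t), PV):
  t = 0.5000: CF_t = 2.950000, DF = 0.975610, PV = 2.878049
  t = 1.0000: CF_t = 2.950000, DF = 0.951814, PV = 2.807852
  t = 1.5000: CF_t = 2.950000, DF = 0.928599, PV = 2.739368
  t = 2.0000: CF_t = 2.950000, DF = 0.905951, PV = 2.672554
  t = 2.5000: CF_t = 2.950000, DF = 0.883854, PV = 2.607370
  t = 3.0000: CF_t = 2.950000, DF = 0.862297, PV = 2.543776
  t = 3.5000: CF_t = 2.950000, DF = 0.841265, PV = 2.481732
  t = 4.0000: CF_t = 2.950000, DF = 0.820747, PV = 2.421202
  t = 4.5000: CF_t = 2.950000, DF = 0.800728, PV = 2.362149
  t = 5.0000: CF_t = 2.950000, DF = 0.781198, PV = 2.304535
  t = 5.5000: CF_t = 2.950000, DF = 0.762145, PV = 2.248327
  t = 6.0000: CF_t = 2.950000, DF = 0.743556, PV = 2.193490
  t = 6.5000: CF_t = 2.950000, DF = 0.725420, PV = 2.139990
  t = 7.0000: CF_t = 2.950000, DF = 0.707727, PV = 2.087795
  t = 7.5000: CF_t = 2.950000, DF = 0.690466, PV = 2.036873
  t = 8.0000: CF_t = 2.950000, DF = 0.673625, PV = 1.987194
  t = 8.5000: CF_t = 2.950000, DF = 0.657195, PV = 1.938725
  t = 9.0000: CF_t = 2.950000, DF = 0.641166, PV = 1.891439
  t = 9.5000: CF_t = 2.950000, DF = 0.625528, PV = 1.845307
  t = 10.0000: CF_t = 102.950000, DF = 0.610271, PV = 62.827394
Price P = sum_t PV_t = 107.015123
Convexity numerator sum_t t*(t + 1/m) * CF_t / (1+y/m)^(m*t + 2):
  t = 0.5000: term = 1.369684
  t = 1.0000: term = 4.008832
  t = 1.5000: term = 7.822110
  t = 2.0000: term = 12.718879
  t = 2.5000: term = 18.612993
  t = 3.0000: term = 25.422625
  t = 3.5000: term = 33.070081
  t = 4.0000: term = 41.481635
  t = 4.5000: term = 50.587360
  t = 5.0000: term = 60.320971
  t = 5.5000: term = 70.619674
  t = 6.0000: term = 81.424014
  t = 6.5000: term = 92.677739
  t = 7.0000: term = 104.327662
  t = 7.5000: term = 116.323525
  t = 8.0000: term = 128.617881
  t = 8.5000: term = 141.165967
  t = 9.0000: term = 153.925589
  t = 9.5000: term = 166.857007
  t = 10.0000: term = 6279.001856
Convexity = (1/P) * sum = 7590.356084 / 107.015123 = 70.927883


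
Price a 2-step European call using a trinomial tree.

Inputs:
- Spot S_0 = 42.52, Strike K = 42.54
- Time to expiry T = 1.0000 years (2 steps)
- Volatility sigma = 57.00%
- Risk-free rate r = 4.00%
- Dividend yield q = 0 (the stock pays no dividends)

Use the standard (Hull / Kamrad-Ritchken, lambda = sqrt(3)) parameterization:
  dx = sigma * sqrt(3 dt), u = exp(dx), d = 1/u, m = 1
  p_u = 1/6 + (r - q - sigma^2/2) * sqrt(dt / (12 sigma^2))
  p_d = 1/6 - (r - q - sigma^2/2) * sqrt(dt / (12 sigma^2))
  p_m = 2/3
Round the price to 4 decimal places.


Answer: Price = V(0,0) = 8.6261

Derivation:
dt = T/N = 0.500000; dx = sigma*sqrt(3*dt) = 0.698105
u = exp(dx) = 2.009939; d = 1/u = 0.497527
p_u = 0.122816, p_m = 0.666667, p_d = 0.210518
Discount per step: exp(-r*dt) = 0.980199
Stock lattice S(k, j) with j the centered position index:
  k=0: S(0,+0) = 42.5200
  k=1: S(1,-1) = 21.1549; S(1,+0) = 42.5200; S(1,+1) = 85.4626
  k=2: S(2,-2) = 10.5251; S(2,-1) = 21.1549; S(2,+0) = 42.5200; S(2,+1) = 85.4626; S(2,+2) = 171.7747
Terminal payoffs V(N, j) = max(S_T - K, 0):
  V(2,-2) = 0.000000; V(2,-1) = 0.000000; V(2,+0) = 0.000000; V(2,+1) = 42.922624; V(2,+2) = 129.234695
Backward induction: V(k, j) = exp(-r*dt) * [p_u * V(k+1, j+1) + p_m * V(k+1, j) + p_d * V(k+1, j-1)]
  V(1,-1) = exp(-r*dt) * [p_u*0.000000 + p_m*0.000000 + p_d*0.000000] = 0.000000
  V(1,+0) = exp(-r*dt) * [p_u*42.922624 + p_m*0.000000 + p_d*0.000000] = 5.167192
  V(1,+1) = exp(-r*dt) * [p_u*129.234695 + p_m*42.922624 + p_d*0.000000] = 43.606239
  V(0,+0) = exp(-r*dt) * [p_u*43.606239 + p_m*5.167192 + p_d*0.000000] = 8.626071


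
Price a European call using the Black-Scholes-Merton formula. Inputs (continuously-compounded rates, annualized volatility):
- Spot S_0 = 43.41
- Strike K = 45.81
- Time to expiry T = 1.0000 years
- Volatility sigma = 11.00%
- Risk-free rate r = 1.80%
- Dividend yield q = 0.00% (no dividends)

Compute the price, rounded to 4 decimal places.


d1 = (ln(S/K) + (r - q + 0.5*sigma^2) * T) / (sigma * sqrt(T)) = -0.27056890
d2 = d1 - sigma * sqrt(T) = -0.38056890
exp(-rT) = 0.98216103; exp(-qT) = 1.00000000
C = S_0 * exp(-qT) * N(d1) - K * exp(-rT) * N(d2)
N(d1) = 0.39336131; N(d2) = 0.35176158
C = 43.4100 * 1.00000000 * 0.39336131 - 45.8100 * 0.98216103 * 0.35176158 = 1.2491

Answer: Price = 1.2491


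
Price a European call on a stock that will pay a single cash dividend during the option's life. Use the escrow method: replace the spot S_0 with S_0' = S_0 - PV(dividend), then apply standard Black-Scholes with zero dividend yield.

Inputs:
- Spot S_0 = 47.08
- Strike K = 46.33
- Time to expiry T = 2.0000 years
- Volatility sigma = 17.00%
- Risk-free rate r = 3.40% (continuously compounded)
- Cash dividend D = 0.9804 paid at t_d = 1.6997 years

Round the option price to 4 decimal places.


Answer: Price = 5.8649

Derivation:
PV(D) = D * exp(-r * t_d) = 0.9804 * 0.94384832 = 0.92534890
S_0' = S_0 - PV(D) = 47.0800 - 0.92534890 = 46.15465110
d1 = (ln(S_0'/K) + (r + sigma^2/2)*T) / (sigma*sqrt(T)) = 0.38727839
d2 = d1 - sigma*sqrt(T) = 0.14686208
exp(-rT) = 0.93426047
N(d1) = 0.65072494; N(d2) = 0.55837956
C = S_0' * N(d1) - K * exp(-rT) * N(d2) = 46.15465110 * 0.65072494 - 46.3300 * 0.93426047 * 0.55837956 = 5.8649


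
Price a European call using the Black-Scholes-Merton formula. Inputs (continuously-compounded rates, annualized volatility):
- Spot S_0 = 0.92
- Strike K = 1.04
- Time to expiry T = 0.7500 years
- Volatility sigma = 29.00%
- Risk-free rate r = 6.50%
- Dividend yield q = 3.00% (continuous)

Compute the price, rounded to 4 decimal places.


Answer: Price = 0.0558

Derivation:
d1 = (ln(S/K) + (r - q + 0.5*sigma^2) * T) / (sigma * sqrt(T)) = -0.25807486
d2 = d1 - sigma * sqrt(T) = -0.50922223
exp(-rT) = 0.95241920; exp(-qT) = 0.97775124
C = S_0 * exp(-qT) * N(d1) - K * exp(-rT) * N(d2)
N(d1) = 0.39817457; N(d2) = 0.30529823
C = 0.9200 * 0.97775124 * 0.39817457 - 1.0400 * 0.95241920 * 0.30529823 = 0.0558


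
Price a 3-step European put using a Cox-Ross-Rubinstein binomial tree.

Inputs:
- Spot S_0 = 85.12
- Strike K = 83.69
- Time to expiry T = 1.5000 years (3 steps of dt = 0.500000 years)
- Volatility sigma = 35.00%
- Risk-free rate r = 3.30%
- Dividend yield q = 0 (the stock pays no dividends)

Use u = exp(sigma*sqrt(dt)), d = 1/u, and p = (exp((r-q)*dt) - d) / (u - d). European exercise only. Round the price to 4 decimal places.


Answer: Price = V(0,0) = 12.5356

Derivation:
dt = T/N = 0.500000
u = exp(sigma*sqrt(dt)) = 1.280803; d = 1/u = 0.780760
p = (exp((r-q)*dt) - d) / (u - d) = 0.471713
Discount per step: exp(-r*dt) = 0.983635
Stock lattice S(k, i) with i counting down-moves:
  k=0: S(0,0) = 85.1200
  k=1: S(1,0) = 109.0220; S(1,1) = 66.4583
  k=2: S(2,0) = 139.6357; S(2,1) = 85.1200; S(2,2) = 51.8880
  k=3: S(3,0) = 178.8458; S(3,1) = 109.0220; S(3,2) = 66.4583; S(3,3) = 40.5121
Terminal payoffs V(N, i) = max(K - S_T, 0):
  V(3,0) = 0.000000; V(3,1) = 0.000000; V(3,2) = 17.231702; V(3,3) = 43.177932
Backward induction: V(k, i) = exp(-r*dt) * [p * V(k+1, i) + (1-p) * V(k+1, i+1)].
  V(2,0) = exp(-r*dt) * [p*0.000000 + (1-p)*0.000000] = 0.000000
  V(2,1) = exp(-r*dt) * [p*0.000000 + (1-p)*17.231702] = 8.954314
  V(2,2) = exp(-r*dt) * [p*17.231702 + (1-p)*43.177932] = 30.432459
  V(1,0) = exp(-r*dt) * [p*0.000000 + (1-p)*8.954314] = 4.653036
  V(1,1) = exp(-r*dt) * [p*8.954314 + (1-p)*30.432459] = 19.968723
  V(0,0) = exp(-r*dt) * [p*4.653036 + (1-p)*19.968723] = 12.535563


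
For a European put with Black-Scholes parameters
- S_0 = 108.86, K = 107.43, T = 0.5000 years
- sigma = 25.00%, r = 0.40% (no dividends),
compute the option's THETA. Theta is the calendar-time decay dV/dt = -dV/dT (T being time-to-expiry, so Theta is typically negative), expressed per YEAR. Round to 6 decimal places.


Answer: Theta = -7.346384

Derivation:
d1 = 0.1745036600; d2 = -0.0022730353
phi(d1) = 0.3929140879; exp(-qT) = 1.0000000000; exp(-rT) = 0.9980019987
Theta = -S*exp(-qT)*phi(d1)*sigma/(2*sqrt(T)) + r*K*exp(-rT)*N(-d2) - q*S*exp(-qT)*N(-d1)
N(-d1) = 0.4307348273; N(-d2) = 0.5009068091; sqrt(T) = 0.7071067812
Term 1 = -108.8600 * 1.0000000000 * 0.3929140879 * 0.2500 / (2 * 0.7071067812) = -7.5612037577
Term 2 = 0.0040 * 107.4300 * 0.9980019987 * 0.5009068091 = 0.2148196049
Term 3 = 0 (no dividend yield, q = 0)
Theta = -7.5612037577 + (0.2148196049) + (0.0000000000) = -7.346384


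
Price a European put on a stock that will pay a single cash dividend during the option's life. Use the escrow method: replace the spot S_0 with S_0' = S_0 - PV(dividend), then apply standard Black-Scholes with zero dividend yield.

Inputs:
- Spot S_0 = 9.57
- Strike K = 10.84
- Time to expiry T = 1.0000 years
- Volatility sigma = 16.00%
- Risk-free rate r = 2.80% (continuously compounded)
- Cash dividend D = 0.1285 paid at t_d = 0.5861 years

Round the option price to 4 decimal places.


Answer: Price = 1.3299

Derivation:
PV(D) = D * exp(-r * t_d) = 0.1285 * 0.98372312 = 0.12640842
S_0' = S_0 - PV(D) = 9.5700 - 0.12640842 = 9.44359158
d1 = (ln(S_0'/K) + (r + sigma^2/2)*T) / (sigma*sqrt(T)) = -0.60691640
d2 = d1 - sigma*sqrt(T) = -0.76691640
exp(-rT) = 0.97238837
N(-d1) = 0.72804680; N(-d2) = 0.77843439
P = K * exp(-rT) * N(-d2) - S_0' * N(-d1) = 10.8400 * 0.97238837 * 0.77843439 - 9.44359158 * 0.72804680 = 1.3299


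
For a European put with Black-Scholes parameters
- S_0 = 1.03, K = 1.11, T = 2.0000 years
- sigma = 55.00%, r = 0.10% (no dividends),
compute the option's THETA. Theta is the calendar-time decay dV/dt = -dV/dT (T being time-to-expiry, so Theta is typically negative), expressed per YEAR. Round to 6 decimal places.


Answer: Theta = -0.075735

Derivation:
d1 = 0.2953119452; d2 = -0.4825055141
phi(d1) = 0.3819203860; exp(-qT) = 1.0000000000; exp(-rT) = 0.9980019987
Theta = -S*exp(-qT)*phi(d1)*sigma/(2*sqrt(T)) + r*K*exp(-rT)*N(-d2) - q*S*exp(-qT)*N(-d1)
N(-d1) = 0.3838777961; N(-d2) = 0.6852765589; sqrt(T) = 1.4142135624
Term 1 = -1.0300 * 1.0000000000 * 0.3819203860 * 0.5500 / (2 * 1.4142135624) = -0.0764940687
Term 2 = 0.0010 * 1.1100 * 0.9980019987 * 0.6852765589 = 0.0007591372
Term 3 = 0 (no dividend yield, q = 0)
Theta = -0.0764940687 + (0.0007591372) + (0.0000000000) = -0.075735


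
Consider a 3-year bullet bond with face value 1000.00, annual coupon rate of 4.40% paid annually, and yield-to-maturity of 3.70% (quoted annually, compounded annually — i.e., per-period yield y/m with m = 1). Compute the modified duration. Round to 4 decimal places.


Answer: Modified duration = 2.7740

Derivation:
Coupon per period c = face * coupon_rate / m = 44.000000
Periods per year m = 1; per-period yield y/m = 0.037000
Number of cashflows N = 3
Cashflows (t years, CF_t, discount factor 1/(1+y/m)^(m*t), PV):
  t = 1.0000: CF_t = 44.000000, DF = 0.964320, PV = 42.430087
  t = 2.0000: CF_t = 44.000000, DF = 0.929913, PV = 40.916188
  t = 3.0000: CF_t = 1044.000000, DF = 0.896734, PV = 936.190499
Price P = sum_t PV_t = 1019.536774
First compute Macaulay numerator sum_t t * PV_t:
  t * PV_t at t = 1.0000: 42.430087
  t * PV_t at t = 2.0000: 81.832376
  t * PV_t at t = 3.0000: 2808.571498
Macaulay duration D = 2932.833960 / 1019.536774 = 2.876634
Modified duration = D / (1 + y/m) = 2.876634 / (1 + 0.037000) = 2.773996


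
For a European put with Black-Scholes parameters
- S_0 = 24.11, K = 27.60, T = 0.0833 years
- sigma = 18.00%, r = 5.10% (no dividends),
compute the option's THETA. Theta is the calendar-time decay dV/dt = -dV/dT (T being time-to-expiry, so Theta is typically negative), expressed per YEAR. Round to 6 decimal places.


Answer: Theta = 1.260396

Derivation:
d1 = -2.4944850733; d2 = -2.5464362042
phi(d1) = 0.0177713721; exp(-qT) = 1.0000000000; exp(-rT) = 0.9957607113
Theta = -S*exp(-qT)*phi(d1)*sigma/(2*sqrt(T)) + r*K*exp(-rT)*N(-d2) - q*S*exp(-qT)*N(-d1)
N(-d1) = 0.9936929984; N(-d2) = 0.9945585449; sqrt(T) = 0.2886173938
Term 1 = -24.1100 * 1.0000000000 * 0.0177713721 * 0.1800 / (2 * 0.2886173938) = -0.1336097586
Term 2 = 0.0510 * 27.6000 * 0.9957607113 * 0.9945585449 = 1.3940058554
Term 3 = 0 (no dividend yield, q = 0)
Theta = -0.1336097586 + (1.3940058554) + (0.0000000000) = 1.260396
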